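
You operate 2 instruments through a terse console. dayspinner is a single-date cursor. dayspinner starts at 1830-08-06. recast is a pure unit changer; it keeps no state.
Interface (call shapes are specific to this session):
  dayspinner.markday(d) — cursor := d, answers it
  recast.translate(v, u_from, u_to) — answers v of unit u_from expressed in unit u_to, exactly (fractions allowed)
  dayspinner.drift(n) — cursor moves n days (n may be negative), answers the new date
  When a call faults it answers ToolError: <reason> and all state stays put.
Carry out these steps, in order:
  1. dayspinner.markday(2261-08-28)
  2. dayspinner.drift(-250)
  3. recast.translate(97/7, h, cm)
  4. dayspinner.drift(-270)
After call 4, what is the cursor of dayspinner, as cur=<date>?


! markday(d→2261-08-28) -> 2261-08-28
! drift(n→-250) -> 2260-12-21
! translate(v→97/7, u_from→h, u_to→cm) -> ToolError: incompatible units
! drift(n→-270) -> 2260-03-26

Answer: cur=2260-03-26


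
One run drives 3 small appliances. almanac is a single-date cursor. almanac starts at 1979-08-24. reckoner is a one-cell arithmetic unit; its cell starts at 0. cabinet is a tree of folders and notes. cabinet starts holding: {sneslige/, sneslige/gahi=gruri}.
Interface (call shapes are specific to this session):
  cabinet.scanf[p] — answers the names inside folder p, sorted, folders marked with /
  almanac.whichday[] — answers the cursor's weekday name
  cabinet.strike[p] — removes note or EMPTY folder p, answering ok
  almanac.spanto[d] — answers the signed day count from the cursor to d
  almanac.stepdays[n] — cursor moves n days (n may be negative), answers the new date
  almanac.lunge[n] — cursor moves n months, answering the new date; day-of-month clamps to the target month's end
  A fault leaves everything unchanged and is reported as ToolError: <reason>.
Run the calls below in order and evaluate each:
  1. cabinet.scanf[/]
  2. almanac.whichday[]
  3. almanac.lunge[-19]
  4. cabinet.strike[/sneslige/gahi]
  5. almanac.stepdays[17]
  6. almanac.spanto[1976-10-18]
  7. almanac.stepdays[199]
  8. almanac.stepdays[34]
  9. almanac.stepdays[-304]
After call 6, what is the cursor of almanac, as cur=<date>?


Invoking scanf(p→/), and see [sneslige/].
I run whichday(), → Friday.
I call lunge(n→-19), and get 1978-01-24.
Then strike(p→/sneslige/gahi), which returns ok.
Then stepdays(n→17), and observe 1978-02-10.
I use spanto(d→1976-10-18), → -480.
I run stepdays(n→199), and get 1978-08-28.
Now I run stepdays(n→34), yielding 1978-10-01.
Now I run stepdays(n→-304), and get 1977-12-01.

Answer: cur=1978-02-10


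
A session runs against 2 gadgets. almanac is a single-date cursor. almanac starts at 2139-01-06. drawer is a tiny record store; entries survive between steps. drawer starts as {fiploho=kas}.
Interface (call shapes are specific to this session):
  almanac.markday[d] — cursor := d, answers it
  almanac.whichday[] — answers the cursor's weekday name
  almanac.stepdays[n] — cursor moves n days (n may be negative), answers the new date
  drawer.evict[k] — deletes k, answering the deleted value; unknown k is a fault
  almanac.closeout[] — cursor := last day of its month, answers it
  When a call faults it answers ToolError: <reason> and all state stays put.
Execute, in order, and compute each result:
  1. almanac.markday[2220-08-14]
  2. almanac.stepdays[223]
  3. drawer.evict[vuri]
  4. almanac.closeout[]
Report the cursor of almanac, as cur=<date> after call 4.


I use almanac.markday on d: 2220-08-14, which returns 2220-08-14.
Now I run almanac.stepdays on n: 223, and see 2221-03-25.
I try drawer.evict on k: vuri: ToolError: no such key vuri.
I try almanac.closeout, and get 2221-03-31.

Answer: cur=2221-03-31


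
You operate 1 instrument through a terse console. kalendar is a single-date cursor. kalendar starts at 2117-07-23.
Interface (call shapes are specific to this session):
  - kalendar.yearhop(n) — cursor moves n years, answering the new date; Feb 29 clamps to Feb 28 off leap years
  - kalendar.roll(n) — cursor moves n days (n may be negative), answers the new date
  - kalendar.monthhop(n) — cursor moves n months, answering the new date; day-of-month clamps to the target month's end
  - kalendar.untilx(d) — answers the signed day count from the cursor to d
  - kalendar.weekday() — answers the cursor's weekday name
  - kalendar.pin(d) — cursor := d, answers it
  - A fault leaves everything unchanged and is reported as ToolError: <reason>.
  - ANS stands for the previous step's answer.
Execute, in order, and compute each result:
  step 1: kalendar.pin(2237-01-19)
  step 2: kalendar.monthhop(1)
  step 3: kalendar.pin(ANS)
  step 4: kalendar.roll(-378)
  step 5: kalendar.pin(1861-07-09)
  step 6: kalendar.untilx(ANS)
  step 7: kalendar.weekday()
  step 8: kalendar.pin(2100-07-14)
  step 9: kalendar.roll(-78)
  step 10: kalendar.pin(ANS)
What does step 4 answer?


Then kalendar.pin using d=2237-01-19, and see 2237-01-19.
I call kalendar.monthhop using n=1, giving 2237-02-19.
Next I call kalendar.pin using d=ANS, and observe 2237-02-19.
I invoke kalendar.roll using n=-378, and see 2236-02-07.
Invoking kalendar.pin using d=1861-07-09: 1861-07-09.
I run kalendar.untilx using d=ANS, — result: 0.
I call kalendar.weekday: Tuesday.
I invoke kalendar.pin using d=2100-07-14, and observe 2100-07-14.
Now I run kalendar.roll using n=-78, yielding 2100-04-27.
Invoking kalendar.pin using d=ANS, and see 2100-04-27.

Answer: 2236-02-07


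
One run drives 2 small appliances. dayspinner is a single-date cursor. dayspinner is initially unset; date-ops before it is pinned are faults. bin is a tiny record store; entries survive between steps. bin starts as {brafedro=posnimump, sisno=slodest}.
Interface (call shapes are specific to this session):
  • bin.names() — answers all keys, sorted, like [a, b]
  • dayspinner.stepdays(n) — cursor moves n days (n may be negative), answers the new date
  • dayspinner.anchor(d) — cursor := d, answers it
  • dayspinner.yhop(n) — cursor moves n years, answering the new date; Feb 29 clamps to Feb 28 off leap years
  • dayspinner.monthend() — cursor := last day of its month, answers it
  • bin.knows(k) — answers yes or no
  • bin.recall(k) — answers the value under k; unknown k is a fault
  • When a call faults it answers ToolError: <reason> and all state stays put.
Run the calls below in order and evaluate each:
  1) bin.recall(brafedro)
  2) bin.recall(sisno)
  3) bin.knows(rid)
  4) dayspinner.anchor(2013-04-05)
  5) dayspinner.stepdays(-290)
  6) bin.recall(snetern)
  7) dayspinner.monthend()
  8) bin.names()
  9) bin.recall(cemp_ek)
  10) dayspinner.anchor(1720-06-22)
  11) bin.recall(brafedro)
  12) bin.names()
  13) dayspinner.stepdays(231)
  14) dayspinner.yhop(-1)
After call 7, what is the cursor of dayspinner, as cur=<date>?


-- bin.recall(k='brafedro') -> posnimump
-- bin.recall(k='sisno') -> slodest
-- bin.knows(k='rid') -> no
-- dayspinner.anchor(d='2013-04-05') -> 2013-04-05
-- dayspinner.stepdays(n='-290') -> 2012-06-19
-- bin.recall(k='snetern') -> ToolError: no such key snetern
-- dayspinner.monthend() -> 2012-06-30
-- bin.names() -> [brafedro, sisno]
-- bin.recall(k='cemp_ek') -> ToolError: no such key cemp_ek
-- dayspinner.anchor(d='1720-06-22') -> 1720-06-22
-- bin.recall(k='brafedro') -> posnimump
-- bin.names() -> [brafedro, sisno]
-- dayspinner.stepdays(n='231') -> 1721-02-08
-- dayspinner.yhop(n='-1') -> 1720-02-08

Answer: cur=2012-06-30


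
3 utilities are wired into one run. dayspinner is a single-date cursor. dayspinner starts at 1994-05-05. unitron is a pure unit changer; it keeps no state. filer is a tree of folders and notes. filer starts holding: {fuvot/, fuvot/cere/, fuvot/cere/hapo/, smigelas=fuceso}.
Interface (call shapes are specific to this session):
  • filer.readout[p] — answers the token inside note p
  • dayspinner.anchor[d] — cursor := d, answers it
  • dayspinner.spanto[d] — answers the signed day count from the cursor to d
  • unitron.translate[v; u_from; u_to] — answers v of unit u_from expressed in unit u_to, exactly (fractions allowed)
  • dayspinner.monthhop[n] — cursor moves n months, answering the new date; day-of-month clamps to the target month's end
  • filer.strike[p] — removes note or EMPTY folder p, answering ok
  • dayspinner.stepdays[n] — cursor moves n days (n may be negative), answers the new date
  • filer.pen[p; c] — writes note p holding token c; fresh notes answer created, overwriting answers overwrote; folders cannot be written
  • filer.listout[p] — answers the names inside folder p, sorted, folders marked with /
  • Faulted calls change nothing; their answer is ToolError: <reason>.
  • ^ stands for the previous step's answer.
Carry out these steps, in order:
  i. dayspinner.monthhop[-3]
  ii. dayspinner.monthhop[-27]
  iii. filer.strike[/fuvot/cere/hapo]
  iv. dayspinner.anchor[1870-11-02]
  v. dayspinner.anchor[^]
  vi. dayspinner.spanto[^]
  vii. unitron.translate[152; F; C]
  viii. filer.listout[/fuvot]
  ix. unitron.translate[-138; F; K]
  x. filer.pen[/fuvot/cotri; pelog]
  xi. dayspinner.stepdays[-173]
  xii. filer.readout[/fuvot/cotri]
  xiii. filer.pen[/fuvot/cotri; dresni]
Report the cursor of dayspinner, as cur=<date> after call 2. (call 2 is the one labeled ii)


·→ dayspinner.monthhop(n→-3)
·← 1994-02-05
·→ dayspinner.monthhop(n→-27)
·← 1991-11-05
·→ filer.strike(p→/fuvot/cere/hapo)
·← ok
·→ dayspinner.anchor(d→1870-11-02)
·← 1870-11-02
·→ dayspinner.anchor(d→^)
·← 1870-11-02
·→ dayspinner.spanto(d→^)
·← 0
·→ unitron.translate(v→152, u_from→F, u_to→C)
·← 200/3
·→ filer.listout(p→/fuvot)
·← [cere/]
·→ unitron.translate(v→-138, u_from→F, u_to→K)
·← 32167/180
·→ filer.pen(p→/fuvot/cotri, c→pelog)
·← created
·→ dayspinner.stepdays(n→-173)
·← 1870-05-13
·→ filer.readout(p→/fuvot/cotri)
·← pelog
·→ filer.pen(p→/fuvot/cotri, c→dresni)
·← overwrote

Answer: cur=1991-11-05


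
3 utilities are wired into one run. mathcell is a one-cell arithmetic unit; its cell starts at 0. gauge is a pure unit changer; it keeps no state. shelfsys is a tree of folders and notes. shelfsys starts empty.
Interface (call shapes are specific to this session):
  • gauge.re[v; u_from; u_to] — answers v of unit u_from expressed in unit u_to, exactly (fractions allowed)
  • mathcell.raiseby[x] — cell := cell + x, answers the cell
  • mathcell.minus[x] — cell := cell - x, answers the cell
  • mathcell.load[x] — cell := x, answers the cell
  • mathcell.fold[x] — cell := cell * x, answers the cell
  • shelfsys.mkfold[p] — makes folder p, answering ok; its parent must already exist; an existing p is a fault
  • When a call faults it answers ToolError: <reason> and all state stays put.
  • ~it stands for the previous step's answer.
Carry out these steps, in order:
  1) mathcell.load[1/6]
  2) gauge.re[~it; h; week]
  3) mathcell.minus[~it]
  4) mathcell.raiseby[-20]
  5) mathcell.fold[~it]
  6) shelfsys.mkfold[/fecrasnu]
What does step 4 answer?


==> mathcell.load(x: 1/6)
<== 1/6
==> gauge.re(v: ~it, u_from: h, u_to: week)
<== 1/1008
==> mathcell.minus(x: ~it)
<== 167/1008
==> mathcell.raiseby(x: -20)
<== -19993/1008
==> mathcell.fold(x: ~it)
<== 399720049/1016064
==> shelfsys.mkfold(p: /fecrasnu)
<== ok

Answer: -19993/1008


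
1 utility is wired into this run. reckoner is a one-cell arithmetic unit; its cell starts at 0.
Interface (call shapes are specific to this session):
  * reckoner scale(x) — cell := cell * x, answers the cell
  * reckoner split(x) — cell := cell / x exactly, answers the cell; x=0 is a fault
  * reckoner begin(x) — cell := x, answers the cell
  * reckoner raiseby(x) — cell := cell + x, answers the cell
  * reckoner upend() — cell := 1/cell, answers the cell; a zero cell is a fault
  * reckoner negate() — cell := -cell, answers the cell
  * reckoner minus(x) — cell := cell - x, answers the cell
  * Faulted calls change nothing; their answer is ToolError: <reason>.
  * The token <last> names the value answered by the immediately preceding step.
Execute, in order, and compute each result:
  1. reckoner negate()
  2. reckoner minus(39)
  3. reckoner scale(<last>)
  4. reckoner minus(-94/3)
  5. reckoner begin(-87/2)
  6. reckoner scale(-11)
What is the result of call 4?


-- 1. reckoner negate() : 0
-- 2. reckoner minus(39) : -39
-- 3. reckoner scale(<last>) : 1521
-- 4. reckoner minus(-94/3) : 4657/3
-- 5. reckoner begin(-87/2) : -87/2
-- 6. reckoner scale(-11) : 957/2

Answer: 4657/3


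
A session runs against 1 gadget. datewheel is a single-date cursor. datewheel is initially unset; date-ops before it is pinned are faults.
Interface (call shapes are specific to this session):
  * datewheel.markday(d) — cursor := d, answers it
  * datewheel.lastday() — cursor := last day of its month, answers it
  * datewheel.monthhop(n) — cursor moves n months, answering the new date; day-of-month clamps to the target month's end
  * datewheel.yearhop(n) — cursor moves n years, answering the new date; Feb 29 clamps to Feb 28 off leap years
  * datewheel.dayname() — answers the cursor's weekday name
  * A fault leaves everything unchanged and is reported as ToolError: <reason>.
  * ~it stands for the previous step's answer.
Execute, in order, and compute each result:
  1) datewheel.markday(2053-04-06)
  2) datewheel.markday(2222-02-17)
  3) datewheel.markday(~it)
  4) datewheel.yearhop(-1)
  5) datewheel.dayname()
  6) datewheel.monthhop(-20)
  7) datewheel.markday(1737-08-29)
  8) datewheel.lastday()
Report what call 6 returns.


# datewheel.markday(d→2053-04-06) : 2053-04-06
# datewheel.markday(d→2222-02-17) : 2222-02-17
# datewheel.markday(d→~it) : 2222-02-17
# datewheel.yearhop(n→-1) : 2221-02-17
# datewheel.dayname() : Saturday
# datewheel.monthhop(n→-20) : 2219-06-17
# datewheel.markday(d→1737-08-29) : 1737-08-29
# datewheel.lastday() : 1737-08-31

Answer: 2219-06-17


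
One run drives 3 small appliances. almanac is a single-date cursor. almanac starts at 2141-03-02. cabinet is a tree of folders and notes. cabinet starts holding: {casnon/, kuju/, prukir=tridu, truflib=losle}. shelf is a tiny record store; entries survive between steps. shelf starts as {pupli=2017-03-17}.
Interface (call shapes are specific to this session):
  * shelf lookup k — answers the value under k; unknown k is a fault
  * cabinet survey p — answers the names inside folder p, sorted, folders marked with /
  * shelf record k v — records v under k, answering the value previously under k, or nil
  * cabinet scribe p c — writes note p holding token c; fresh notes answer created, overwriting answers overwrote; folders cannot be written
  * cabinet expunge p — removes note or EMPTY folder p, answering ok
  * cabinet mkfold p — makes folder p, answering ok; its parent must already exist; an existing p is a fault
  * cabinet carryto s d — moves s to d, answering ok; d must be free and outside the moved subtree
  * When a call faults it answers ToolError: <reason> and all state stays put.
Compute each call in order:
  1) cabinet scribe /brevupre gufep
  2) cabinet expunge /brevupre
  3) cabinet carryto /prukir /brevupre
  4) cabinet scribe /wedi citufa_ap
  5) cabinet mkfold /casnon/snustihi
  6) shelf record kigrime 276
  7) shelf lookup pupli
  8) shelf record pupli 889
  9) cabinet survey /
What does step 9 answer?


I try cabinet scribe(p=/brevupre, c=gufep), and see created.
I call cabinet expunge(p=/brevupre), and get ok.
Using cabinet carryto(s=/prukir, d=/brevupre), and see ok.
Next I call cabinet scribe(p=/wedi, c=citufa_ap), and see created.
I invoke cabinet mkfold(p=/casnon/snustihi), → ok.
I try shelf record(k=kigrime, v=276), and see nil.
I invoke shelf lookup(k=pupli): 2017-03-17.
I use shelf record(k=pupli, v=889), yielding 2017-03-17.
Now I run cabinet survey(p=/), yielding [brevupre, casnon/, kuju/, truflib, wedi].

Answer: [brevupre, casnon/, kuju/, truflib, wedi]


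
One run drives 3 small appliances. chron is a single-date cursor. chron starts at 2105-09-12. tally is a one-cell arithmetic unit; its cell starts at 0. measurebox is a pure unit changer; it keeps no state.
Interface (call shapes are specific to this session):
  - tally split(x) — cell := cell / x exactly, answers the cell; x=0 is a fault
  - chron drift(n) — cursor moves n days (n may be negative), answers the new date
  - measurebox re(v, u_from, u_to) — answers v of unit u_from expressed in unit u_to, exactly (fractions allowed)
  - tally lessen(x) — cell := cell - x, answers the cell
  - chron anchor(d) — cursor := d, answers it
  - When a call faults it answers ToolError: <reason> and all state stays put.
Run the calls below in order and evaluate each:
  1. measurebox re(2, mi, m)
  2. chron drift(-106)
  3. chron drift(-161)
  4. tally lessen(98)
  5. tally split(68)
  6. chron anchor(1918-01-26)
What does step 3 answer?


Answer: 2104-12-19

Derivation:
I invoke measurebox re on v→2, u_from→mi, u_to→m, which returns 402336/125.
I invoke chron drift on n→-106, yielding 2105-05-29.
I use chron drift on n→-161, and see 2104-12-19.
I call tally lessen on x→98, and get -98.
Then tally split on x→68, and get -49/34.
Invoking chron anchor on d→1918-01-26, and observe 1918-01-26.


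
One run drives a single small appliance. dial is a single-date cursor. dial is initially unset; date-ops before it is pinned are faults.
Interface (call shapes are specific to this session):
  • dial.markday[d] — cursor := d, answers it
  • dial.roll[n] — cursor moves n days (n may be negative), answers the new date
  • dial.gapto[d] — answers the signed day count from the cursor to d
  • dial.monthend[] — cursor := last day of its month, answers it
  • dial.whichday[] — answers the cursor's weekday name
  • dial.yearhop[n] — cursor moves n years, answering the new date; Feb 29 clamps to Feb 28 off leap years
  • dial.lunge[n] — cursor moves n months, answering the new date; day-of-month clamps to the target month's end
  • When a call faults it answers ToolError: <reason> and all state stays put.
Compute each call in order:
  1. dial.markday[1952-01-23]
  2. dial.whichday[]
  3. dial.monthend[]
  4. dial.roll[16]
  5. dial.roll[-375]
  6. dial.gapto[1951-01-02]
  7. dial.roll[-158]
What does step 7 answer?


Using markday using 1952-01-23, giving 1952-01-23.
I use whichday(), yielding Wednesday.
I invoke monthend(), and get 1952-01-31.
Calling roll using 16, and see 1952-02-16.
I invoke roll using -375, giving 1951-02-06.
Then gapto using 1951-01-02, and see -35.
Next I call roll using -158, yielding 1950-09-01.

Answer: 1950-09-01


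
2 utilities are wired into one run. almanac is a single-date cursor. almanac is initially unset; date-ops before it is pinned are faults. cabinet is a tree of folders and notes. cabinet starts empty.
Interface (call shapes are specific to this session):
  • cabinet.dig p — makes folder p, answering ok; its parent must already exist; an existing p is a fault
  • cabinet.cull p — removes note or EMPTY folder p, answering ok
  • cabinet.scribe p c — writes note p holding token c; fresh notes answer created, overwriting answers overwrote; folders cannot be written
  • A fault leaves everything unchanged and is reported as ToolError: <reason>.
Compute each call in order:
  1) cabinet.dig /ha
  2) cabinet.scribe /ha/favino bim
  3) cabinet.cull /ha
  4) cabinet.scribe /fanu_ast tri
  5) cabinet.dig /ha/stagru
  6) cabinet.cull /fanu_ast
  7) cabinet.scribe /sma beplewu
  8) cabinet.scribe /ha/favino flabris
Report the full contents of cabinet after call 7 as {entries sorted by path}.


// dig(p→/ha) ~> ok
// scribe(p→/ha/favino, c→bim) ~> created
// cull(p→/ha) ~> ToolError: not empty
// scribe(p→/fanu_ast, c→tri) ~> created
// dig(p→/ha/stagru) ~> ok
// cull(p→/fanu_ast) ~> ok
// scribe(p→/sma, c→beplewu) ~> created
// scribe(p→/ha/favino, c→flabris) ~> overwrote

Answer: {ha/, ha/favino=bim, ha/stagru/, sma=beplewu}


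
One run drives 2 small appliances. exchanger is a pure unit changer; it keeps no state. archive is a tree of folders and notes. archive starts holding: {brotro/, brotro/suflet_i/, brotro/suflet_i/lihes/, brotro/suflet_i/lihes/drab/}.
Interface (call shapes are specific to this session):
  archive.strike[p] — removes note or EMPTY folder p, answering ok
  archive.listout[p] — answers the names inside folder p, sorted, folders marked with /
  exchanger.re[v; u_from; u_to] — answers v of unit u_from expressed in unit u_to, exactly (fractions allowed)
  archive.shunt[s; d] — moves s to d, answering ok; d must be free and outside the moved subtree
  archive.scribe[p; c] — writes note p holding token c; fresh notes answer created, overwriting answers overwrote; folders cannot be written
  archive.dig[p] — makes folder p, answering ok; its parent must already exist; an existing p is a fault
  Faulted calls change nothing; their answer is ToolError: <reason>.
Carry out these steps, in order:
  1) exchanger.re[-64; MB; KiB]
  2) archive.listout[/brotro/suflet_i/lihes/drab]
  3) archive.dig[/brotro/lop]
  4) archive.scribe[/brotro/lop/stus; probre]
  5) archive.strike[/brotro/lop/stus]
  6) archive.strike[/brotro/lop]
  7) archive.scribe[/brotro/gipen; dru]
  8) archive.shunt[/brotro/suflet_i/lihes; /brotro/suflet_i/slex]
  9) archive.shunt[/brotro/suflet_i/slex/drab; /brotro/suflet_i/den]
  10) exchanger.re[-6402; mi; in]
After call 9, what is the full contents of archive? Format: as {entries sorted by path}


I try exchanger.re with v: -64, u_from: MB, u_to: KiB, which returns -62500.
I call archive.listout with p: /brotro/suflet_i/lihes/drab: [].
I call archive.dig with p: /brotro/lop, yielding ok.
Now I run archive.scribe with p: /brotro/lop/stus, c: probre: created.
I invoke archive.strike with p: /brotro/lop/stus, yielding ok.
Next I call archive.strike with p: /brotro/lop, and get ok.
I invoke archive.scribe with p: /brotro/gipen, c: dru, — result: created.
I invoke archive.shunt with s: /brotro/suflet_i/lihes, d: /brotro/suflet_i/slex, yielding ok.
Invoking archive.shunt with s: /brotro/suflet_i/slex/drab, d: /brotro/suflet_i/den, and observe ok.
I use exchanger.re with v: -6402, u_from: mi, u_to: in, and see -405630720.

Answer: {brotro/, brotro/gipen=dru, brotro/suflet_i/, brotro/suflet_i/den/, brotro/suflet_i/slex/}


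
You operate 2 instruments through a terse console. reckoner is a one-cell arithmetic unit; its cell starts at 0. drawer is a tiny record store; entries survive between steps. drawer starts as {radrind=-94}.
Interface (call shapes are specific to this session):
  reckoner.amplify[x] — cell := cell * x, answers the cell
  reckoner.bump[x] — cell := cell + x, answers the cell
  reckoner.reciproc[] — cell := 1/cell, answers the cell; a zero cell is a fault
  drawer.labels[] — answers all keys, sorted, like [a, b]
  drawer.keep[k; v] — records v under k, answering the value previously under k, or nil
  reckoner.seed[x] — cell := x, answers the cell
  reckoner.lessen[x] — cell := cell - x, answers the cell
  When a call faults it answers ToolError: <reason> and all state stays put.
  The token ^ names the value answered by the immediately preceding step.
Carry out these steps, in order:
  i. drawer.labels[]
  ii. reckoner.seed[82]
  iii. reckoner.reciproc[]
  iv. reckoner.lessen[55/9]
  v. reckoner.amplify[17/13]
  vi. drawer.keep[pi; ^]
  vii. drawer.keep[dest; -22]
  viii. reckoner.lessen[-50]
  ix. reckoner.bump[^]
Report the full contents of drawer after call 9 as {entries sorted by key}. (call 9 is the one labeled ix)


Answer: {dest=-22, pi=-76517/9594, radrind=-94}

Derivation:
I run drawer.labels(), and get [radrind].
Then reckoner.seed using 82, and observe 82.
I try reckoner.reciproc(), yielding 1/82.
Calling reckoner.lessen using 55/9, — result: -4501/738.
I call reckoner.amplify using 17/13, → -76517/9594.
I run drawer.keep using pi, ^, which returns nil.
Invoking drawer.keep using dest, -22, → nil.
I invoke reckoner.lessen using -50, and get 403183/9594.
I use reckoner.bump using ^, which returns 403183/4797.


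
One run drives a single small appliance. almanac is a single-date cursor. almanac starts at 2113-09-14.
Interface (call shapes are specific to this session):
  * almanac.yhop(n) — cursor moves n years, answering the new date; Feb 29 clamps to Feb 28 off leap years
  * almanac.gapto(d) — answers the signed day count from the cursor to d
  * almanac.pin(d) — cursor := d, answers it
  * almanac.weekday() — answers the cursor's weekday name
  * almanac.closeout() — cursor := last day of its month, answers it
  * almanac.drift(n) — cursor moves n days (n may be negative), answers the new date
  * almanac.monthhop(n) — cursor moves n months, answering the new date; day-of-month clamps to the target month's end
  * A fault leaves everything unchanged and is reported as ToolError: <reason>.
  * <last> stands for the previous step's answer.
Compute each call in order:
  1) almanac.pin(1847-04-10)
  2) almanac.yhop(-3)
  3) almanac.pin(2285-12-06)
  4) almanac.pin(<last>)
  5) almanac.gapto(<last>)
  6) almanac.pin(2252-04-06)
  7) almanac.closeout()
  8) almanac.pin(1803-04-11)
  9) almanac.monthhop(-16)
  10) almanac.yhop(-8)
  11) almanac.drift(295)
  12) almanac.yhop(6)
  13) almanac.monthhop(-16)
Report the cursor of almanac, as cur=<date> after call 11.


Answer: cur=1794-10-02

Derivation:
Next I call pin on d='1847-04-10', and see 1847-04-10.
Next I call yhop on n='-3', → 1844-04-10.
I try pin on d='2285-12-06', and get 2285-12-06.
Invoking pin on d='<last>', → 2285-12-06.
Using gapto on d='<last>', → 0.
Using pin on d='2252-04-06', and observe 2252-04-06.
I call closeout(), and get 2252-04-30.
Next I call pin on d='1803-04-11', which returns 1803-04-11.
Using monthhop on n='-16', which returns 1801-12-11.
I use yhop on n='-8', giving 1793-12-11.
I run drift on n='295', and see 1794-10-02.
Using yhop on n='6', giving 1800-10-02.
Invoking monthhop on n='-16', giving 1799-06-02.


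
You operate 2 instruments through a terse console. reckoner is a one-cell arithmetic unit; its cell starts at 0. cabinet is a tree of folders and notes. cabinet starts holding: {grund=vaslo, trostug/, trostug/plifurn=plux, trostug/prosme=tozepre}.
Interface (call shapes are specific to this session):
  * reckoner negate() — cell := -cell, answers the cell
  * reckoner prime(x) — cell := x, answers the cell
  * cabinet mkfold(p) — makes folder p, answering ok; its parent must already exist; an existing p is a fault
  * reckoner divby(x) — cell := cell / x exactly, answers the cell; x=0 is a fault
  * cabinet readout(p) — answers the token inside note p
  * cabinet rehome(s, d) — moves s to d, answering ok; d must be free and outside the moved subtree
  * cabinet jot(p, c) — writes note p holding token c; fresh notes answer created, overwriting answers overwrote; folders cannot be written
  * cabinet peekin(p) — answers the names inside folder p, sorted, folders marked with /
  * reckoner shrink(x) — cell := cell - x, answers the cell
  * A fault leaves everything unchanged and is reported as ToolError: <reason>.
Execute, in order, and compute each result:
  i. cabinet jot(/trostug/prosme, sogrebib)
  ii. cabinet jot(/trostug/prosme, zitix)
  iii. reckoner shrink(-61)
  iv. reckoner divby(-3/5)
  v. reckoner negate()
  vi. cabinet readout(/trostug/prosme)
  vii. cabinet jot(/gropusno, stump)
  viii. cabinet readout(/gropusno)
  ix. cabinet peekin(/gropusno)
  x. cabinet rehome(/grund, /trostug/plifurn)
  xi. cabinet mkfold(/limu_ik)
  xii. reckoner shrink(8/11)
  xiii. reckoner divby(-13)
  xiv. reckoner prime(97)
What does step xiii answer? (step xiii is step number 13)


Answer: -3331/429

Derivation:
> cabinet jot p→/trostug/prosme c→sogrebib
  overwrote
> cabinet jot p→/trostug/prosme c→zitix
  overwrote
> reckoner shrink x→-61
  61
> reckoner divby x→-3/5
  -305/3
> reckoner negate
  305/3
> cabinet readout p→/trostug/prosme
  zitix
> cabinet jot p→/gropusno c→stump
  created
> cabinet readout p→/gropusno
  stump
> cabinet peekin p→/gropusno
  ToolError: not a directory
> cabinet rehome s→/grund d→/trostug/plifurn
  ToolError: exists
> cabinet mkfold p→/limu_ik
  ok
> reckoner shrink x→8/11
  3331/33
> reckoner divby x→-13
  -3331/429
> reckoner prime x→97
  97


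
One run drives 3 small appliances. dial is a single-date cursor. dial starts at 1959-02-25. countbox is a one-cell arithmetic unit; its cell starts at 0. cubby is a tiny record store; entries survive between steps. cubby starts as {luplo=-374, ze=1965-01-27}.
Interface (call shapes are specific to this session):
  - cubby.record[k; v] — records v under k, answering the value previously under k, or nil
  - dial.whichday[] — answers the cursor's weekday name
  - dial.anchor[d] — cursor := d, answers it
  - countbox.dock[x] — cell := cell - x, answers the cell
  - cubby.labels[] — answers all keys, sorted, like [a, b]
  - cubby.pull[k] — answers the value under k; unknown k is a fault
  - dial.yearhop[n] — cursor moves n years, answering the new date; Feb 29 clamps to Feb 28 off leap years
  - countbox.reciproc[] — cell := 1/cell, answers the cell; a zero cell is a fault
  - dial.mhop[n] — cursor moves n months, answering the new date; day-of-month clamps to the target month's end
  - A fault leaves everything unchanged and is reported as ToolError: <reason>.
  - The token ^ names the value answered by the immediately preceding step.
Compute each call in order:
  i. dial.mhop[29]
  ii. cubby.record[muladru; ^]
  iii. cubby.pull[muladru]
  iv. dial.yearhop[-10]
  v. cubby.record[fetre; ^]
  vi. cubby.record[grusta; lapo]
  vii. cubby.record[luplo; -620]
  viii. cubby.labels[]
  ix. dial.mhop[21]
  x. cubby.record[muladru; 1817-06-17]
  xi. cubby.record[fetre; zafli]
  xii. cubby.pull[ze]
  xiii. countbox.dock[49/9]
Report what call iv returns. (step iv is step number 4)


// dial.mhop(n=29) -> 1961-07-25
// cubby.record(k=muladru, v=^) -> nil
// cubby.pull(k=muladru) -> 1961-07-25
// dial.yearhop(n=-10) -> 1951-07-25
// cubby.record(k=fetre, v=^) -> nil
// cubby.record(k=grusta, v=lapo) -> nil
// cubby.record(k=luplo, v=-620) -> -374
// cubby.labels() -> [fetre, grusta, luplo, muladru, ze]
// dial.mhop(n=21) -> 1953-04-25
// cubby.record(k=muladru, v=1817-06-17) -> 1961-07-25
// cubby.record(k=fetre, v=zafli) -> 1951-07-25
// cubby.pull(k=ze) -> 1965-01-27
// countbox.dock(x=49/9) -> -49/9

Answer: 1951-07-25


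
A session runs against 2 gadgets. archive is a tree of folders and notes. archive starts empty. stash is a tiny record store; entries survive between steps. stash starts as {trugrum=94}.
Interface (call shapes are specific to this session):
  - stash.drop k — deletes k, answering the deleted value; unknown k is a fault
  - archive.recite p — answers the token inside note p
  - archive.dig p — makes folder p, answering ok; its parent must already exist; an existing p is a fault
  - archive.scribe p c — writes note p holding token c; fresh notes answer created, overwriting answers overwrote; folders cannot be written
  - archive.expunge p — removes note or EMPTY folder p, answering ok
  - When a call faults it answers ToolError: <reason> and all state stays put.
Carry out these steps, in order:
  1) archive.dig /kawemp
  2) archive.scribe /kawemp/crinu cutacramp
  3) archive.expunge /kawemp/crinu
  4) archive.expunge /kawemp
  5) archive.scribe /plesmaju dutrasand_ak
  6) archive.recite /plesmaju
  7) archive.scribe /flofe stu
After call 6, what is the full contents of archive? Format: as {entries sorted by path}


Answer: {plesmaju=dutrasand_ak}

Derivation:
I use dig with p=/kawemp, — result: ok.
Using scribe with p=/kawemp/crinu, c=cutacramp, and get created.
I try expunge with p=/kawemp/crinu, and see ok.
Now I run expunge with p=/kawemp, and observe ok.
Next I call scribe with p=/plesmaju, c=dutrasand_ak: created.
Next I call recite with p=/plesmaju: dutrasand_ak.
I use scribe with p=/flofe, c=stu, yielding created.


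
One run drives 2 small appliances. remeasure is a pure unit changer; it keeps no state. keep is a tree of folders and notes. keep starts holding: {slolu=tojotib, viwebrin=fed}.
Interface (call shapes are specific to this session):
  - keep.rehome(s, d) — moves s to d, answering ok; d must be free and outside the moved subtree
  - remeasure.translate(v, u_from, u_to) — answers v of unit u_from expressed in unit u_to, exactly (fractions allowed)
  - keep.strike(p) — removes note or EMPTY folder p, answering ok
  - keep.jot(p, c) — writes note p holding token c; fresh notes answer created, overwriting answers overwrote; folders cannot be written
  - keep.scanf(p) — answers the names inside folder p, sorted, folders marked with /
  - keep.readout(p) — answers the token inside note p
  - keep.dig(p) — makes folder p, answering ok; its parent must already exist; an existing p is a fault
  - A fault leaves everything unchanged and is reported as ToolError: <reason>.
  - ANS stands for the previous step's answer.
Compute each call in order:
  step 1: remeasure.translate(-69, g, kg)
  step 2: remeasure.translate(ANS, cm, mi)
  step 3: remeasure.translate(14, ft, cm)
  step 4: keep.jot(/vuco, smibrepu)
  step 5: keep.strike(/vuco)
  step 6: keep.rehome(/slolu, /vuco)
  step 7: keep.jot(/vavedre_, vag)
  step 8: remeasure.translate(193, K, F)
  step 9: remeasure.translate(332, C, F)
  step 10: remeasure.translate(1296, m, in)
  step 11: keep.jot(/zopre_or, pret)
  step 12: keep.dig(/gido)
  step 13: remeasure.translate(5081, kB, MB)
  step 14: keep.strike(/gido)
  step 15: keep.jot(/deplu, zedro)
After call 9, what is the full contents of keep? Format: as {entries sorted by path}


! remeasure.translate(-69, g, kg) == -69/1000
! remeasure.translate(ANS, cm, mi) == -23/53644800
! remeasure.translate(14, ft, cm) == 10668/25
! keep.jot(/vuco, smibrepu) == created
! keep.strike(/vuco) == ok
! keep.rehome(/slolu, /vuco) == ok
! keep.jot(/vavedre_, vag) == created
! remeasure.translate(193, K, F) == -11227/100
! remeasure.translate(332, C, F) == 3148/5
! remeasure.translate(1296, m, in) == 6480000/127
! keep.jot(/zopre_or, pret) == created
! keep.dig(/gido) == ok
! remeasure.translate(5081, kB, MB) == 5081/1000
! keep.strike(/gido) == ok
! keep.jot(/deplu, zedro) == created

Answer: {vavedre_=vag, viwebrin=fed, vuco=tojotib}


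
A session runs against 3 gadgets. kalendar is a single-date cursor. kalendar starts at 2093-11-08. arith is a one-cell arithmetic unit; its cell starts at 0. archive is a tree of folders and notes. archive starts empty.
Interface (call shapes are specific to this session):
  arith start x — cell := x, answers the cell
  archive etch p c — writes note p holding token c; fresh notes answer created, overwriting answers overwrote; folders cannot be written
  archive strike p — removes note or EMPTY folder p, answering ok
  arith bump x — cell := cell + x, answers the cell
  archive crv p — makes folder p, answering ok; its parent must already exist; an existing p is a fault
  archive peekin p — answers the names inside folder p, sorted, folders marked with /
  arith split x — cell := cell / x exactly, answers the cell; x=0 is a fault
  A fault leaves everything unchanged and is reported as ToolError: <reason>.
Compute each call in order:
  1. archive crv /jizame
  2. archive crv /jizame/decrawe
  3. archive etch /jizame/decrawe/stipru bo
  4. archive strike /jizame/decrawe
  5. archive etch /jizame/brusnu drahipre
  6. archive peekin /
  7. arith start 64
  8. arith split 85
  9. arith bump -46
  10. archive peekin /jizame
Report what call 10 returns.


→ archive crv(p=/jizame)
← ok
→ archive crv(p=/jizame/decrawe)
← ok
→ archive etch(p=/jizame/decrawe/stipru, c=bo)
← created
→ archive strike(p=/jizame/decrawe)
← ToolError: not empty
→ archive etch(p=/jizame/brusnu, c=drahipre)
← created
→ archive peekin(p=/)
← [jizame/]
→ arith start(x=64)
← 64
→ arith split(x=85)
← 64/85
→ arith bump(x=-46)
← -3846/85
→ archive peekin(p=/jizame)
← [brusnu, decrawe/]

Answer: [brusnu, decrawe/]


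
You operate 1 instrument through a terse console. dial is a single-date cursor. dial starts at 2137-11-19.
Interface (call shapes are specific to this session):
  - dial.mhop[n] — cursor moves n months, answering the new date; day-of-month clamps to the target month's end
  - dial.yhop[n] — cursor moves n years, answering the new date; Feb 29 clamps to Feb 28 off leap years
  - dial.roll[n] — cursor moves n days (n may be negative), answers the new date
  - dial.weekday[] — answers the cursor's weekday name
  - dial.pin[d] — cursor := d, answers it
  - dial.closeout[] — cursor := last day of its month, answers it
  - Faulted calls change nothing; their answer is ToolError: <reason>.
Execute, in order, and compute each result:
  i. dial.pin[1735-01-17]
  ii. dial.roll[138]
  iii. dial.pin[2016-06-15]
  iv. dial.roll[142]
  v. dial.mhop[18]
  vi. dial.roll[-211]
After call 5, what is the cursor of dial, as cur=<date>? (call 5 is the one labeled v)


Answer: cur=2018-05-04

Derivation:
Then pin using 1735-01-17, and get 1735-01-17.
I invoke roll using 138: 1735-06-04.
I call pin using 2016-06-15: 2016-06-15.
Now I run roll using 142, giving 2016-11-04.
Using mhop using 18: 2018-05-04.
I invoke roll using -211, → 2017-10-05.


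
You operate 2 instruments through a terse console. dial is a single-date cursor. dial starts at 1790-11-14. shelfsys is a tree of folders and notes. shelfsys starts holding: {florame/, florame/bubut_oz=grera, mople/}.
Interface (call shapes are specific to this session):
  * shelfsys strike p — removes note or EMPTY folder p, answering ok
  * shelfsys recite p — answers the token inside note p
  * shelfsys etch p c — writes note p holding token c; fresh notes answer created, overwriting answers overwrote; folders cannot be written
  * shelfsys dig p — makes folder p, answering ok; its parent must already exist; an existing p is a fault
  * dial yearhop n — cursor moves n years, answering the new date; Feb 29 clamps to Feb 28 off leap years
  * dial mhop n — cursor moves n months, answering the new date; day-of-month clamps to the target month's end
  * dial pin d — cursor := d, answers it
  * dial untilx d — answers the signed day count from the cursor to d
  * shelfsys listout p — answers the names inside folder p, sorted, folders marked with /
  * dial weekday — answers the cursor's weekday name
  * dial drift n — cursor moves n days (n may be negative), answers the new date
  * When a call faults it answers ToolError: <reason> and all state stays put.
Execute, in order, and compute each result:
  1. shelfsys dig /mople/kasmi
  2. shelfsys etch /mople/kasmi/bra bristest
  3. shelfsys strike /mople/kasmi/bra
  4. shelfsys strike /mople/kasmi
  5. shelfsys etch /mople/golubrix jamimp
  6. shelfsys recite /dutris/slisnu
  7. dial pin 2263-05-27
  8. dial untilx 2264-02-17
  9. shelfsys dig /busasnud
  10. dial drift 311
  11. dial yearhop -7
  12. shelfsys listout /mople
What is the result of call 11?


Answer: 2257-04-02

Derivation:
→ shelfsys dig(p→/mople/kasmi)
← ok
→ shelfsys etch(p→/mople/kasmi/bra, c→bristest)
← created
→ shelfsys strike(p→/mople/kasmi/bra)
← ok
→ shelfsys strike(p→/mople/kasmi)
← ok
→ shelfsys etch(p→/mople/golubrix, c→jamimp)
← created
→ shelfsys recite(p→/dutris/slisnu)
← ToolError: not found
→ dial pin(d→2263-05-27)
← 2263-05-27
→ dial untilx(d→2264-02-17)
← 266
→ shelfsys dig(p→/busasnud)
← ok
→ dial drift(n→311)
← 2264-04-02
→ dial yearhop(n→-7)
← 2257-04-02
→ shelfsys listout(p→/mople)
← [golubrix]


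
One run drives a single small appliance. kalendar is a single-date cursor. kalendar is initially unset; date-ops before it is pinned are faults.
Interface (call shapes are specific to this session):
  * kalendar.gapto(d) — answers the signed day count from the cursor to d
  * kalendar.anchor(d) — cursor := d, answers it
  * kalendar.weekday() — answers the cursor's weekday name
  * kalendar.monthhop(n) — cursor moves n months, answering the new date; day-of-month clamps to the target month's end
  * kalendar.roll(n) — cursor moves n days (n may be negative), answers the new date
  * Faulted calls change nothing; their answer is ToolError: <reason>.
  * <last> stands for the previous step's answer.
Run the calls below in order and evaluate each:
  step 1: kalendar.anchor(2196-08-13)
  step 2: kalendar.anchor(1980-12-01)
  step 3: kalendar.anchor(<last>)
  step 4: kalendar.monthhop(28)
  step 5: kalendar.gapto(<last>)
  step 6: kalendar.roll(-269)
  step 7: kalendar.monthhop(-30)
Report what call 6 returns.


Answer: 1982-07-06

Derivation:
Using kalendar.anchor passing d=2196-08-13, and observe 2196-08-13.
Next I call kalendar.anchor passing d=1980-12-01, giving 1980-12-01.
Now I run kalendar.anchor passing d=<last>, and see 1980-12-01.
Calling kalendar.monthhop passing n=28, giving 1983-04-01.
Invoking kalendar.gapto passing d=<last>, — result: 0.
Then kalendar.roll passing n=-269, and get 1982-07-06.
Using kalendar.monthhop passing n=-30, → 1980-01-06.
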